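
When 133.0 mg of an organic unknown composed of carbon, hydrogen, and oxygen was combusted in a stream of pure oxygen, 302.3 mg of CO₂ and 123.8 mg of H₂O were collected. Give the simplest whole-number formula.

C3H6O

mol C = 0.3023 g CO₂ ÷ 44.009 g/mol = 0.0068690 mol
mol H = 2 × 0.1238 g H₂O ÷ 18.015 g/mol = 0.013744 mol
mass O = 0.1330 − (0.082504 + 0.013854) = 0.036642 g → mol O = 0.036642 ÷ 15.999 = 0.0022903 mol
Divide by the smallest (0.0022903 mol): C 2.999, H 6.001, O 1.000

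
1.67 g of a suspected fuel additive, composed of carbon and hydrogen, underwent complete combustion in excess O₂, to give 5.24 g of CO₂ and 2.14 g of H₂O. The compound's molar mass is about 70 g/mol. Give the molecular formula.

C5H10

mol C = 5.24 g CO₂ ÷ 44.009 g/mol = 0.1191 mol
mol H = 2 × 2.14 g H₂O ÷ 18.015 g/mol = 0.2376 mol
Divide by the smallest (0.1191 mol): C 1.000, H 1.995
Empirical formula: CH2
Empirical-formula mass = 14.03 g/mol; 70 ÷ 14.03 ≈ 5, so the molecular formula is C5H10.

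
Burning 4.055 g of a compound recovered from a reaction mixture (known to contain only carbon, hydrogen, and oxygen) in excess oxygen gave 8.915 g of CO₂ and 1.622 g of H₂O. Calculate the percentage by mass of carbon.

mol C = 8.915 g CO₂ ÷ 44.009 g/mol = 0.20257 mol
mol H = 2 × 1.622 g H₂O ÷ 18.015 g/mol = 0.18007 mol
mass O = 4.055 − (2.4331 + 0.18151) = 1.4404 g → mol O = 1.4404 ÷ 15.999 = 0.090030 mol
mass % C = 2.4331 g ÷ 4.055 g × 100%

60.00%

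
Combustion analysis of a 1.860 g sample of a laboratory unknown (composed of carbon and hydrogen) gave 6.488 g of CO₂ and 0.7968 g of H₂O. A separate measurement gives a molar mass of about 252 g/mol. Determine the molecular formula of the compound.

mol C = 6.488 g CO₂ ÷ 44.009 g/mol = 0.14742 mol
mol H = 2 × 0.7968 g H₂O ÷ 18.015 g/mol = 0.088460 mol
Divide by the smallest (0.088460 mol): C 1.667, H 1.000
Multiplying each by 3 gives whole numbers: C 5.00, H 3.00
Empirical formula: C5H3
Empirical-formula mass = 63.08 g/mol; 252 ÷ 63.08 ≈ 4, so the molecular formula is C20H12.

C20H12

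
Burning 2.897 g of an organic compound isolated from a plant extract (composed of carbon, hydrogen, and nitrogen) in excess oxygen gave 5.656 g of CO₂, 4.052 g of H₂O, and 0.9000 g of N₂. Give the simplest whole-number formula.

mol C = 5.656 g CO₂ ÷ 44.009 g/mol = 0.12852 mol
mol H = 2 × 4.052 g H₂O ÷ 18.015 g/mol = 0.44985 mol
mol N = 2 × 0.9000 g N₂ ÷ 28.014 g/mol = 0.064254 mol
Divide by the smallest (0.064254 mol): C 2.000, H 7.001, N 1.000

C2H7N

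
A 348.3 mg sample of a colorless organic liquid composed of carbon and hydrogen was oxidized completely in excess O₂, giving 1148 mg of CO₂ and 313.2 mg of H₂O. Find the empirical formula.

C3H4

mol C = 1.148 g CO₂ ÷ 44.009 g/mol = 0.026086 mol
mol H = 2 × 0.3132 g H₂O ÷ 18.015 g/mol = 0.034771 mol
Divide by the smallest (0.026086 mol): C 1.000, H 1.333
Multiplying each by 3 gives whole numbers: C 3.00, H 4.00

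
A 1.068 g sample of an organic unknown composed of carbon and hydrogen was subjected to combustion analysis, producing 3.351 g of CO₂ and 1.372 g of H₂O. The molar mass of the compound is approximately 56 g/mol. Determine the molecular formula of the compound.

mol C = 3.351 g CO₂ ÷ 44.009 g/mol = 0.076144 mol
mol H = 2 × 1.372 g H₂O ÷ 18.015 g/mol = 0.15232 mol
Divide by the smallest (0.076144 mol): C 1.000, H 2.000
Empirical formula: CH2
Empirical-formula mass = 14.03 g/mol; 56 ÷ 14.03 ≈ 4, so the molecular formula is C4H8.

C4H8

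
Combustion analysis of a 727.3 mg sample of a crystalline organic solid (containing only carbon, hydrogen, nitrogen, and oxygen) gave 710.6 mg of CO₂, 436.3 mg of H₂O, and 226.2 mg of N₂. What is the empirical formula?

CH3NO

mol C = 0.7106 g CO₂ ÷ 44.009 g/mol = 0.016147 mol
mol H = 2 × 0.4363 g H₂O ÷ 18.015 g/mol = 0.048437 mol
mol N = 2 × 0.2262 g N₂ ÷ 28.014 g/mol = 0.016149 mol
mass O = 0.7273 − (0.19394 + 0.048825 + 0.22620) = 0.25834 g → mol O = 0.25834 ÷ 15.999 = 0.016147 mol
Divide by the smallest (0.016147 mol): C 1.000, H 3.000, N 1.000, O 1.000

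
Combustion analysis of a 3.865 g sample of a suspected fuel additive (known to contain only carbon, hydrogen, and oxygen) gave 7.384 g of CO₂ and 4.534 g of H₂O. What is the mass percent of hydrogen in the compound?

13.13%

mol C = 7.384 g CO₂ ÷ 44.009 g/mol = 0.16778 mol
mol H = 2 × 4.534 g H₂O ÷ 18.015 g/mol = 0.50336 mol
mass O = 3.865 − (2.0153 + 0.50739) = 1.3424 g → mol O = 1.3424 ÷ 15.999 = 0.083903 mol
mass % H = 0.50739 g ÷ 3.865 g × 100%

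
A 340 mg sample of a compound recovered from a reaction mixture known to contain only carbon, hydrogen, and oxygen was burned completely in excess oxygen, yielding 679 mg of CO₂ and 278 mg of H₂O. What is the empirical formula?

C2H4O

mol C = 0.679 g CO₂ ÷ 44.009 g/mol = 0.01543 mol
mol H = 2 × 0.278 g H₂O ÷ 18.015 g/mol = 0.03086 mol
mass O = 0.340 − (0.1853 + 0.03111) = 0.1236 g → mol O = 0.1236 ÷ 15.999 = 0.007724 mol
Divide by the smallest (0.007724 mol): C 1.997, H 3.996, O 1.000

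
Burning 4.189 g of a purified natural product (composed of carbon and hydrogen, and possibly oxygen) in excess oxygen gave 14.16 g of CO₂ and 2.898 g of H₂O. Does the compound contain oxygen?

no

mol C = 14.16 g CO₂ ÷ 44.009 g/mol = 0.32175 mol
mol H = 2 × 2.898 g H₂O ÷ 18.015 g/mol = 0.32173 mol
C and H together account for 4.1889 g — essentially the entire 4.189 g sample — so the compound contains no oxygen.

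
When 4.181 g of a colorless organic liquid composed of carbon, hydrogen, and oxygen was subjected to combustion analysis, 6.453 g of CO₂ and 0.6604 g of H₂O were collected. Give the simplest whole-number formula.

mol C = 6.453 g CO₂ ÷ 44.009 g/mol = 0.14663 mol
mol H = 2 × 0.6604 g H₂O ÷ 18.015 g/mol = 0.073317 mol
mass O = 4.181 − (1.7612 + 0.073903) = 2.3459 g → mol O = 2.3459 ÷ 15.999 = 0.14663 mol
Divide by the smallest (0.073317 mol): C 2.000, H 1.000, O 2.000

C2HO2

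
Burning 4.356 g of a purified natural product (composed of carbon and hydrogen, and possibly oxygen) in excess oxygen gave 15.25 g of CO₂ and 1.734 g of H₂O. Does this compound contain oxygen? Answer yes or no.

mol C = 15.25 g CO₂ ÷ 44.009 g/mol = 0.34652 mol
mol H = 2 × 1.734 g H₂O ÷ 18.015 g/mol = 0.19251 mol
C and H together account for 4.3561 g — essentially the entire 4.356 g sample — so the compound contains no oxygen.

no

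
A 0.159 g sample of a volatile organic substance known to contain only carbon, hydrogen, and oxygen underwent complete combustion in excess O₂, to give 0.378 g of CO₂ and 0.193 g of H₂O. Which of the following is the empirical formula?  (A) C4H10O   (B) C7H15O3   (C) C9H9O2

(A) C4H10O

mol C = 0.378 g CO₂ ÷ 44.009 g/mol = 0.008589 mol
mol H = 2 × 0.193 g H₂O ÷ 18.015 g/mol = 0.02143 mol
mass O = 0.159 − (0.1032 + 0.02160) = 0.03424 g → mol O = 0.03424 ÷ 15.999 = 0.002140 mol
Divide by the smallest (0.002140 mol): C 4.014, H 10.012, O 1.000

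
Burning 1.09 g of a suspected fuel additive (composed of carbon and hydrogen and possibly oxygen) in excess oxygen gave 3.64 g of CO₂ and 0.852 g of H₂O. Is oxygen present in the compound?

no

mol C = 3.64 g CO₂ ÷ 44.009 g/mol = 0.08271 mol
mol H = 2 × 0.852 g H₂O ÷ 18.015 g/mol = 0.09459 mol
C and H together account for 1.089 g — essentially the entire 1.09 g sample — so the compound contains no oxygen.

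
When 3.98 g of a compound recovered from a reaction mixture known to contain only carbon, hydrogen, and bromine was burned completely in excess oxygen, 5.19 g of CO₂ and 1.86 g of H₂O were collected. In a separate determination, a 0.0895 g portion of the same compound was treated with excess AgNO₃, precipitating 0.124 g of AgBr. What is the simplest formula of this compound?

mol C = 5.19 g CO₂ ÷ 44.009 g/mol = 0.1179 mol
mol H = 2 × 1.86 g H₂O ÷ 18.015 g/mol = 0.2065 mol
From the AgBr data: mol Br per gram of compound = (0.124 ÷ 187.772) ÷ 0.0895 = 0.007378 mol/g, so in the 3.98 g combustion sample mol Br = 0.02937 mol
Divide by the smallest (0.02937 mol): C 4.016, H 7.032, Br 1.000

C4H7Br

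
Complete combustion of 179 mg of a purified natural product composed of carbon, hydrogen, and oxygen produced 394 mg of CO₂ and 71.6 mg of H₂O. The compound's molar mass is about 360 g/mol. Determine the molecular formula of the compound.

mol C = 0.394 g CO₂ ÷ 44.009 g/mol = 0.008953 mol
mol H = 2 × 0.0716 g H₂O ÷ 18.015 g/mol = 0.007949 mol
mass O = 0.179 − (0.1075 + 0.008013) = 0.06346 g → mol O = 0.06346 ÷ 15.999 = 0.003966 mol
Divide by the smallest (0.003966 mol): C 2.257, H 2.004, O 1.000
Multiplying each by 4 gives whole numbers: C 9.03, H 8.02, O 4.00
Empirical formula: C9H8O4
Empirical-formula mass = 180.16 g/mol; 360 ÷ 180.16 ≈ 2, so the molecular formula is C18H16O8.

C18H16O8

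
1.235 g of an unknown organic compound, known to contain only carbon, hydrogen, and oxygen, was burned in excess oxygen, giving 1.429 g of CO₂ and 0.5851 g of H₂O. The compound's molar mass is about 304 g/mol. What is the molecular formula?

mol C = 1.429 g CO₂ ÷ 44.009 g/mol = 0.032471 mol
mol H = 2 × 0.5851 g H₂O ÷ 18.015 g/mol = 0.064957 mol
mass O = 1.235 − (0.39000 + 0.065477) = 0.77952 g → mol O = 0.77952 ÷ 15.999 = 0.048723 mol
Divide by the smallest (0.032471 mol): C 1.000, H 2.000, O 1.501
Multiplying each by 2 gives whole numbers: C 2.00, H 4.00, O 3.00
Empirical formula: C2H4O3
Empirical-formula mass = 76.05 g/mol; 304 ÷ 76.05 ≈ 4, so the molecular formula is C8H16O12.

C8H16O12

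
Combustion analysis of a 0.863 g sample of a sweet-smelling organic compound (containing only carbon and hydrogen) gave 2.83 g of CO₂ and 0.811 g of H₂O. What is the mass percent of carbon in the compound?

mol C = 2.83 g CO₂ ÷ 44.009 g/mol = 0.06431 mol
mol H = 2 × 0.811 g H₂O ÷ 18.015 g/mol = 0.09004 mol
mass % C = 0.7724 g ÷ 0.863 g × 100%

89.5%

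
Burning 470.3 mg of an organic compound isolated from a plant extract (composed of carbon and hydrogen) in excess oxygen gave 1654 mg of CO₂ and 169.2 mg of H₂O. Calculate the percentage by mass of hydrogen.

4.03%

mol C = 1.654 g CO₂ ÷ 44.009 g/mol = 0.037583 mol
mol H = 2 × 0.1692 g H₂O ÷ 18.015 g/mol = 0.018784 mol
mass % H = 0.018935 g ÷ 0.4703 g × 100%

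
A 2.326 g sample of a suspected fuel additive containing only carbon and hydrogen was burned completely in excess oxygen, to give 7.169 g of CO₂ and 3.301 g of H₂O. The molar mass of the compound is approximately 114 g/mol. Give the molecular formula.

C8H18

mol C = 7.169 g CO₂ ÷ 44.009 g/mol = 0.16290 mol
mol H = 2 × 3.301 g H₂O ÷ 18.015 g/mol = 0.36647 mol
Divide by the smallest (0.16290 mol): C 1.000, H 2.250
Multiplying each by 4 gives whole numbers: C 4.00, H 9.00
Empirical formula: C4H9
Empirical-formula mass = 57.12 g/mol; 114 ÷ 57.12 ≈ 2, so the molecular formula is C8H18.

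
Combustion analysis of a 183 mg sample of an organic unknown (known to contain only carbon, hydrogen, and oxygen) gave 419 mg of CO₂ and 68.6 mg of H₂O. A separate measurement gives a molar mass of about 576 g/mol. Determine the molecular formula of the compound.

mol C = 0.419 g CO₂ ÷ 44.009 g/mol = 0.009521 mol
mol H = 2 × 0.0686 g H₂O ÷ 18.015 g/mol = 0.007616 mol
mass O = 0.183 − (0.1144 + 0.007677) = 0.06097 g → mol O = 0.06097 ÷ 15.999 = 0.003811 mol
Divide by the smallest (0.003811 mol): C 2.498, H 1.998, O 1.000
Multiplying each by 2 gives whole numbers: C 5.00, H 4.00, O 2.00
Empirical formula: C5H4O2
Empirical-formula mass = 96.08 g/mol; 576 ÷ 96.08 ≈ 6, so the molecular formula is C30H24O12.

C30H24O12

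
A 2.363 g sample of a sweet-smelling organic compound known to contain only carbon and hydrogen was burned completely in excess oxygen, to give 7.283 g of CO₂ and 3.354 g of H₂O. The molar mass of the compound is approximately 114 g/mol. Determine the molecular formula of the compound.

mol C = 7.283 g CO₂ ÷ 44.009 g/mol = 0.16549 mol
mol H = 2 × 3.354 g H₂O ÷ 18.015 g/mol = 0.37236 mol
Divide by the smallest (0.16549 mol): C 1.000, H 2.250
Multiplying each by 4 gives whole numbers: C 4.00, H 9.00
Empirical formula: C4H9
Empirical-formula mass = 57.12 g/mol; 114 ÷ 57.12 ≈ 2, so the molecular formula is C8H18.

C8H18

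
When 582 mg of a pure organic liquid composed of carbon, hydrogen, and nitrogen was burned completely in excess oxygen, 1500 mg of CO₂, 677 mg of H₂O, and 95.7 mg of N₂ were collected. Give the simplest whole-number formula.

C5H11N

mol C = 1.50 g CO₂ ÷ 44.009 g/mol = 0.03408 mol
mol H = 2 × 0.677 g H₂O ÷ 18.015 g/mol = 0.07516 mol
mol N = 2 × 0.0957 g N₂ ÷ 28.014 g/mol = 0.006832 mol
Divide by the smallest (0.006832 mol): C 4.989, H 11.001, N 1.000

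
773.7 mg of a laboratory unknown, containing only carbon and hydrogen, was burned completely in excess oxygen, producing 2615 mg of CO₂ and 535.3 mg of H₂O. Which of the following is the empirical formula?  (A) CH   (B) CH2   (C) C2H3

(A) CH

mol C = 2.615 g CO₂ ÷ 44.009 g/mol = 0.059420 mol
mol H = 2 × 0.5353 g H₂O ÷ 18.015 g/mol = 0.059428 mol
Divide by the smallest (0.059420 mol): C 1.000, H 1.000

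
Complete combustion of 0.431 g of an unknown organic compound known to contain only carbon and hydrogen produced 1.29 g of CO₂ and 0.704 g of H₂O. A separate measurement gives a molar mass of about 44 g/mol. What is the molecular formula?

mol C = 1.29 g CO₂ ÷ 44.009 g/mol = 0.02931 mol
mol H = 2 × 0.704 g H₂O ÷ 18.015 g/mol = 0.07816 mol
Divide by the smallest (0.02931 mol): C 1.000, H 2.666
Multiplying each by 3 gives whole numbers: C 3.00, H 8.00
Empirical formula: C3H8
Empirical-formula mass = 44.10 g/mol; 44 ÷ 44.10 ≈ 1, so the molecular formula is C3H8.

C3H8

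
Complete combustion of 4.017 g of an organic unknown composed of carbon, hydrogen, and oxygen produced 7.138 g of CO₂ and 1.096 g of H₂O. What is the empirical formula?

C4H3O3

mol C = 7.138 g CO₂ ÷ 44.009 g/mol = 0.16219 mol
mol H = 2 × 1.096 g H₂O ÷ 18.015 g/mol = 0.12168 mol
mass O = 4.017 − (1.9481 + 0.12265) = 1.9462 g → mol O = 1.9462 ÷ 15.999 = 0.12165 mol
Divide by the smallest (0.12165 mol): C 1.333, H 1.000, O 1.000
Multiplying each by 3 gives whole numbers: C 4.00, H 3.00, O 3.00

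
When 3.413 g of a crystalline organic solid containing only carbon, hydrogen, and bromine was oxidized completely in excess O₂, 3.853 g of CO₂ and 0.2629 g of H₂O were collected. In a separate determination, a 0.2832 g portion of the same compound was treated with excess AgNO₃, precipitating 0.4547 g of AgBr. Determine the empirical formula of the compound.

mol C = 3.853 g CO₂ ÷ 44.009 g/mol = 0.087550 mol
mol H = 2 × 0.2629 g H₂O ÷ 18.015 g/mol = 0.029187 mol
From the AgBr data: mol Br per gram of compound = (0.4547 ÷ 187.772) ÷ 0.2832 = 0.0085507 mol/g, so in the 3.413 g combustion sample mol Br = 0.029183 mol
Divide by the smallest (0.029183 mol): C 3.000, H 1.000, Br 1.000

C3HBr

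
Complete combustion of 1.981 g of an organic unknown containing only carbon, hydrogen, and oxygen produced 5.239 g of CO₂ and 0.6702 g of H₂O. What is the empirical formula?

mol C = 5.239 g CO₂ ÷ 44.009 g/mol = 0.11904 mol
mol H = 2 × 0.6702 g H₂O ÷ 18.015 g/mol = 0.074405 mol
mass O = 1.981 − (1.4298 + 0.075000) = 0.47616 g → mol O = 0.47616 ÷ 15.999 = 0.029762 mol
Divide by the smallest (0.029762 mol): C 4.000, H 2.500, O 1.000
Multiplying each by 2 gives whole numbers: C 8.00, H 5.00, O 2.00

C8H5O2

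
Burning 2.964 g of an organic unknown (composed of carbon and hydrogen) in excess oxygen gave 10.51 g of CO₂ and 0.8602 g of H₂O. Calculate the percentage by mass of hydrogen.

mol C = 10.51 g CO₂ ÷ 44.009 g/mol = 0.23881 mol
mol H = 2 × 0.8602 g H₂O ÷ 18.015 g/mol = 0.095498 mol
mass % H = 0.096262 g ÷ 2.964 g × 100%

3.25%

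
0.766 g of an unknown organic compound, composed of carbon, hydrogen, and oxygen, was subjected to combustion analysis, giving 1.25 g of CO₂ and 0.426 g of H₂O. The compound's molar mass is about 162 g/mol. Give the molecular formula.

mol C = 1.25 g CO₂ ÷ 44.009 g/mol = 0.02840 mol
mol H = 2 × 0.426 g H₂O ÷ 18.015 g/mol = 0.04729 mol
mass O = 0.766 − (0.3412 + 0.04767) = 0.3772 g → mol O = 0.3772 ÷ 15.999 = 0.02357 mol
Divide by the smallest (0.02357 mol): C 1.205, H 2.006, O 1.000
Multiplying each by 5 gives whole numbers: C 6.02, H 10.03, O 5.00
Empirical formula: C6H10O5
Empirical-formula mass = 162.14 g/mol; 162 ÷ 162.14 ≈ 1, so the molecular formula is C6H10O5.

C6H10O5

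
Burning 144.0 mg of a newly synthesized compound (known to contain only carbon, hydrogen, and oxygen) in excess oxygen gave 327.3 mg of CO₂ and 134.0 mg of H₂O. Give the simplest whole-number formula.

mol C = 0.3273 g CO₂ ÷ 44.009 g/mol = 0.0074371 mol
mol H = 2 × 0.1340 g H₂O ÷ 18.015 g/mol = 0.014876 mol
mass O = 0.1440 − (0.089327 + 0.014996) = 0.039677 g → mol O = 0.039677 ÷ 15.999 = 0.0024800 mol
Divide by the smallest (0.0024800 mol): C 2.999, H 5.999, O 1.000

C3H6O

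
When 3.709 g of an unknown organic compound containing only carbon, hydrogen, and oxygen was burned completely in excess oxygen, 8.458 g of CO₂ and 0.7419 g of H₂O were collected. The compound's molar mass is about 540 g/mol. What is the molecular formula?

mol C = 8.458 g CO₂ ÷ 44.009 g/mol = 0.19219 mol
mol H = 2 × 0.7419 g H₂O ÷ 18.015 g/mol = 0.082365 mol
mass O = 3.709 − (2.3084 + 0.083024) = 1.3176 g → mol O = 1.3176 ÷ 15.999 = 0.082356 mol
Divide by the smallest (0.082356 mol): C 2.334, H 1.000, O 1.000
Multiplying each by 3 gives whole numbers: C 7.00, H 3.00, O 3.00
Empirical formula: C7H3O3
Empirical-formula mass = 135.10 g/mol; 540 ÷ 135.10 ≈ 4, so the molecular formula is C28H12O12.

C28H12O12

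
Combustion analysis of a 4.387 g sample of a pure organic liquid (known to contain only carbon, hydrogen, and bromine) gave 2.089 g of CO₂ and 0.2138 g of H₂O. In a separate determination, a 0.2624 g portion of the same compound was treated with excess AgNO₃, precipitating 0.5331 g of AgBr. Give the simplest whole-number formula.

C2HBr2

mol C = 2.089 g CO₂ ÷ 44.009 g/mol = 0.047468 mol
mol H = 2 × 0.2138 g H₂O ÷ 18.015 g/mol = 0.023736 mol
From the AgBr data: mol Br per gram of compound = (0.5331 ÷ 187.772) ÷ 0.2624 = 0.010820 mol/g, so in the 4.387 g combustion sample mol Br = 0.047466 mol
Divide by the smallest (0.023736 mol): C 2.000, H 1.000, Br 2.000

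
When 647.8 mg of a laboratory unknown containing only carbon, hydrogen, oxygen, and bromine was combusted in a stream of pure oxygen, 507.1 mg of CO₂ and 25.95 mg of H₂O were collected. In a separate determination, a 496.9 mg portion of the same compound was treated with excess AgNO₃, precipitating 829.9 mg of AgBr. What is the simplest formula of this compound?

C4HBr2O

mol C = 0.5071 g CO₂ ÷ 44.009 g/mol = 0.011523 mol
mol H = 2 × 0.02595 g H₂O ÷ 18.015 g/mol = 0.0028809 mol
From the AgBr data: mol Br per gram of compound = (0.8299 ÷ 187.772) ÷ 0.4969 = 0.0088946 mol/g, so in the 0.6478 g combustion sample mol Br = 0.0057619 mol
mass O = 0.6478 − (0.13840 + 0.0029040 + 0.46040) = 0.046097 g → mol O = 0.046097 ÷ 15.999 = 0.0028813 mol
Divide by the smallest (0.0028809 mol): C 4.000, H 1.000, Br 2.000, O 1.000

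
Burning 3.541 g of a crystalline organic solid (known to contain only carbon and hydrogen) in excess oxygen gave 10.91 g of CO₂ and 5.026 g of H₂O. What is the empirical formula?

C4H9

mol C = 10.91 g CO₂ ÷ 44.009 g/mol = 0.24790 mol
mol H = 2 × 5.026 g H₂O ÷ 18.015 g/mol = 0.55798 mol
Divide by the smallest (0.24790 mol): C 1.000, H 2.251
Multiplying each by 4 gives whole numbers: C 4.00, H 9.00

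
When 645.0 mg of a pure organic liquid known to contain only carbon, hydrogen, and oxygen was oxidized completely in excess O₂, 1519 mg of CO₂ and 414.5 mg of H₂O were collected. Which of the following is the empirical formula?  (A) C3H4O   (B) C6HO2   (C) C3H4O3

(A) C3H4O

mol C = 1.519 g CO₂ ÷ 44.009 g/mol = 0.034516 mol
mol H = 2 × 0.4145 g H₂O ÷ 18.015 g/mol = 0.046017 mol
mass O = 0.6450 − (0.41457 + 0.046385) = 0.18405 g → mol O = 0.18405 ÷ 15.999 = 0.011504 mol
Divide by the smallest (0.011504 mol): C 3.000, H 4.000, O 1.000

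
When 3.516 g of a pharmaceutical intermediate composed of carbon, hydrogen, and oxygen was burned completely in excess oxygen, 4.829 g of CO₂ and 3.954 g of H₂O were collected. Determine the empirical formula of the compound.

CH4O

mol C = 4.829 g CO₂ ÷ 44.009 g/mol = 0.10973 mol
mol H = 2 × 3.954 g H₂O ÷ 18.015 g/mol = 0.43897 mol
mass O = 3.516 − (1.3179 + 0.44248) = 1.7556 g → mol O = 1.7556 ÷ 15.999 = 0.10973 mol
Divide by the smallest (0.10973 mol): C 1.000, H 4.001, O 1.000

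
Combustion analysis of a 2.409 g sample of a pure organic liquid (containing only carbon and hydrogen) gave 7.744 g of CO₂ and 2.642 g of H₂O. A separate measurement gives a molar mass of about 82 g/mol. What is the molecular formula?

mol C = 7.744 g CO₂ ÷ 44.009 g/mol = 0.17596 mol
mol H = 2 × 2.642 g H₂O ÷ 18.015 g/mol = 0.29331 mol
Divide by the smallest (0.17596 mol): C 1.000, H 1.667
Multiplying each by 3 gives whole numbers: C 3.00, H 5.00
Empirical formula: C3H5
Empirical-formula mass = 41.07 g/mol; 82 ÷ 41.07 ≈ 2, so the molecular formula is C6H10.

C6H10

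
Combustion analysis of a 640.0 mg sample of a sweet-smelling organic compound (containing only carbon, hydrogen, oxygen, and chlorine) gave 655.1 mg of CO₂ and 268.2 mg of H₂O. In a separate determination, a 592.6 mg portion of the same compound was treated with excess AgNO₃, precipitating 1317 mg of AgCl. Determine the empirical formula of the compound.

mol C = 0.6551 g CO₂ ÷ 44.009 g/mol = 0.014886 mol
mol H = 2 × 0.2682 g H₂O ÷ 18.015 g/mol = 0.029775 mol
From the AgCl data: mol Cl per gram of compound = (1.317 ÷ 143.318) ÷ 0.5926 = 0.015507 mol/g, so in the 0.6400 g combustion sample mol Cl = 0.0099244 mol
mass O = 0.6400 − (0.17879 + 0.030013 + 0.35182) = 0.079377 g → mol O = 0.079377 ÷ 15.999 = 0.0049613 mol
Divide by the smallest (0.0049613 mol): C 3.000, H 6.001, Cl 2.000, O 1.000

C3H6Cl2O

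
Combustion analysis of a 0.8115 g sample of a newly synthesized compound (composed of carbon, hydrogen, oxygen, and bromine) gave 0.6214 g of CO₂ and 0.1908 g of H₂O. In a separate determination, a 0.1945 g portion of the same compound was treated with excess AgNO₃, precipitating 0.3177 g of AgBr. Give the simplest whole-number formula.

C4H6Br2O

mol C = 0.6214 g CO₂ ÷ 44.009 g/mol = 0.014120 mol
mol H = 2 × 0.1908 g H₂O ÷ 18.015 g/mol = 0.021182 mol
From the AgBr data: mol Br per gram of compound = (0.3177 ÷ 187.772) ÷ 0.1945 = 0.0086989 mol/g, so in the 0.8115 g combustion sample mol Br = 0.0070592 mol
mass O = 0.8115 − (0.16959 + 0.021352 + 0.56406) = 0.056497 g → mol O = 0.056497 ÷ 15.999 = 0.0035313 mol
Divide by the smallest (0.0035313 mol): C 3.999, H 5.999, Br 1.999, O 1.000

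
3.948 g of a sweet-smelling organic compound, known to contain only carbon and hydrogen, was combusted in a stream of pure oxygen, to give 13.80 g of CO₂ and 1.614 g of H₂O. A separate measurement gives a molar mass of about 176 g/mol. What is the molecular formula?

C14H8

mol C = 13.80 g CO₂ ÷ 44.009 g/mol = 0.31357 mol
mol H = 2 × 1.614 g H₂O ÷ 18.015 g/mol = 0.17918 mol
Divide by the smallest (0.17918 mol): C 1.750, H 1.000
Multiplying each by 4 gives whole numbers: C 7.00, H 4.00
Empirical formula: C7H4
Empirical-formula mass = 88.11 g/mol; 176 ÷ 88.11 ≈ 2, so the molecular formula is C14H8.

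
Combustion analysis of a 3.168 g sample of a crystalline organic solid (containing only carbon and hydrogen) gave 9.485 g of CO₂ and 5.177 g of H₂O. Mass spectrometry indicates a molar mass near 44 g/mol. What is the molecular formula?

mol C = 9.485 g CO₂ ÷ 44.009 g/mol = 0.21552 mol
mol H = 2 × 5.177 g H₂O ÷ 18.015 g/mol = 0.57474 mol
Divide by the smallest (0.21552 mol): C 1.000, H 2.667
Multiplying each by 3 gives whole numbers: C 3.00, H 8.00
Empirical formula: C3H8
Empirical-formula mass = 44.10 g/mol; 44 ÷ 44.10 ≈ 1, so the molecular formula is C3H8.

C3H8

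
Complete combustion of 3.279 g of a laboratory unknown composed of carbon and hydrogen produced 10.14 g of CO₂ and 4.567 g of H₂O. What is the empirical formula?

mol C = 10.14 g CO₂ ÷ 44.009 g/mol = 0.23041 mol
mol H = 2 × 4.567 g H₂O ÷ 18.015 g/mol = 0.50702 mol
Divide by the smallest (0.23041 mol): C 1.000, H 2.201
Multiplying each by 5 gives whole numbers: C 5.00, H 11.00

C5H11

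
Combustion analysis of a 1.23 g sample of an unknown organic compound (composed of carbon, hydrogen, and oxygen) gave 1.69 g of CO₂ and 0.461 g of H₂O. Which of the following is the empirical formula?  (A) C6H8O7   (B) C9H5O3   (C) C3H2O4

mol C = 1.69 g CO₂ ÷ 44.009 g/mol = 0.03840 mol
mol H = 2 × 0.461 g H₂O ÷ 18.015 g/mol = 0.05118 mol
mass O = 1.23 − (0.4612 + 0.05159) = 0.7172 g → mol O = 0.7172 ÷ 15.999 = 0.04483 mol
Divide by the smallest (0.03840 mol): C 1.000, H 1.333, O 1.167
Multiplying each by 6 gives whole numbers: C 6.00, H 8.00, O 7.00

(A) C6H8O7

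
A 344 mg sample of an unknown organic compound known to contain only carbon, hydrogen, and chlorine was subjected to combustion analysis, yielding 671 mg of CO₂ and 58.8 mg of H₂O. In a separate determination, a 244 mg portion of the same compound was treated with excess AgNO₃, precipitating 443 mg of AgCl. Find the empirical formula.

C7H3Cl2

mol C = 0.671 g CO₂ ÷ 44.009 g/mol = 0.01525 mol
mol H = 2 × 0.0588 g H₂O ÷ 18.015 g/mol = 0.006528 mol
From the AgCl data: mol Cl per gram of compound = (0.443 ÷ 143.318) ÷ 0.244 = 0.01267 mol/g, so in the 0.344 g combustion sample mol Cl = 0.004358 mol
Divide by the smallest (0.004358 mol): C 3.499, H 1.498, Cl 1.000
Multiplying each by 2 gives whole numbers: C 7.00, H 3.00, Cl 2.00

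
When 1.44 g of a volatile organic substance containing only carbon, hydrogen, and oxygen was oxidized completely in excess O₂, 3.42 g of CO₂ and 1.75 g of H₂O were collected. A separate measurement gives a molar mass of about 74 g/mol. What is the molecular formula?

mol C = 3.42 g CO₂ ÷ 44.009 g/mol = 0.07771 mol
mol H = 2 × 1.75 g H₂O ÷ 18.015 g/mol = 0.1943 mol
mass O = 1.44 − (0.9334 + 0.1958) = 0.3108 g → mol O = 0.3108 ÷ 15.999 = 0.01942 mol
Divide by the smallest (0.01942 mol): C 4.001, H 10.002, O 1.000
Empirical formula: C4H10O
Empirical-formula mass = 74.12 g/mol; 74 ÷ 74.12 ≈ 1, so the molecular formula is C4H10O.

C4H10O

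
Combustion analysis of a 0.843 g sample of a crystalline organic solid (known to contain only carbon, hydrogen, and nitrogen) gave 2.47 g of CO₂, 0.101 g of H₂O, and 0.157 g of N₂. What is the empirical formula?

C5HN

mol C = 2.47 g CO₂ ÷ 44.009 g/mol = 0.05612 mol
mol H = 2 × 0.101 g H₂O ÷ 18.015 g/mol = 0.01121 mol
mol N = 2 × 0.157 g N₂ ÷ 28.014 g/mol = 0.01121 mol
Divide by the smallest (0.01121 mol): C 5.007, H 1.000, N 1.000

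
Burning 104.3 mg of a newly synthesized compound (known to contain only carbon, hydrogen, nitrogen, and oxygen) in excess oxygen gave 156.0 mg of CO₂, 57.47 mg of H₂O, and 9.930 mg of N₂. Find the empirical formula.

mol C = 0.1560 g CO₂ ÷ 44.009 g/mol = 0.0035447 mol
mol H = 2 × 0.05747 g H₂O ÷ 18.015 g/mol = 0.0063802 mol
mol N = 2 × 0.009930 g N₂ ÷ 28.014 g/mol = 0.00070893 mol
mass O = 0.1043 − (0.042576 + 0.0064313 + 0.0099300) = 0.045363 g → mol O = 0.045363 ÷ 15.999 = 0.0028354 mol
Divide by the smallest (0.00070893 mol): C 5.000, H 9.000, N 1.000, O 3.999

C5H9NO4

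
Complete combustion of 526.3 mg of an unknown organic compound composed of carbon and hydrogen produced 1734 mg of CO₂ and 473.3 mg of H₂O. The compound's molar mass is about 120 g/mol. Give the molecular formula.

C9H12

mol C = 1.734 g CO₂ ÷ 44.009 g/mol = 0.039401 mol
mol H = 2 × 0.4733 g H₂O ÷ 18.015 g/mol = 0.052545 mol
Divide by the smallest (0.039401 mol): C 1.000, H 1.334
Multiplying each by 3 gives whole numbers: C 3.00, H 4.00
Empirical formula: C3H4
Empirical-formula mass = 40.06 g/mol; 120 ÷ 40.06 ≈ 3, so the molecular formula is C9H12.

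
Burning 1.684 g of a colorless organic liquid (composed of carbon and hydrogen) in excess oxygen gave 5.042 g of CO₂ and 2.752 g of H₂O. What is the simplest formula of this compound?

mol C = 5.042 g CO₂ ÷ 44.009 g/mol = 0.11457 mol
mol H = 2 × 2.752 g H₂O ÷ 18.015 g/mol = 0.30552 mol
Divide by the smallest (0.11457 mol): C 1.000, H 2.667
Multiplying each by 3 gives whole numbers: C 3.00, H 8.00

C3H8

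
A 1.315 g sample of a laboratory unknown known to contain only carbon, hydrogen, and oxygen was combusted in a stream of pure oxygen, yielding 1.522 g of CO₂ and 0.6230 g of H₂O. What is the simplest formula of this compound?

C2H4O3

mol C = 1.522 g CO₂ ÷ 44.009 g/mol = 0.034584 mol
mol H = 2 × 0.6230 g H₂O ÷ 18.015 g/mol = 0.069165 mol
mass O = 1.315 − (0.41539 + 0.069718) = 0.82990 g → mol O = 0.82990 ÷ 15.999 = 0.051872 mol
Divide by the smallest (0.034584 mol): C 1.000, H 2.000, O 1.500
Multiplying each by 2 gives whole numbers: C 2.00, H 4.00, O 3.00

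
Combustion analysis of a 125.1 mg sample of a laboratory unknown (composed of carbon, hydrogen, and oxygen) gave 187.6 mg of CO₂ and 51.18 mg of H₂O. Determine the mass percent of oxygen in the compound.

54.49%

mol C = 0.1876 g CO₂ ÷ 44.009 g/mol = 0.0042628 mol
mol H = 2 × 0.05118 g H₂O ÷ 18.015 g/mol = 0.0056819 mol
mass O = 0.1251 − (0.051200 + 0.0057274) = 0.068173 g → mol O = 0.068173 ÷ 15.999 = 0.0042611 mol
mass % O = 0.068173 g ÷ 0.1251 g × 100%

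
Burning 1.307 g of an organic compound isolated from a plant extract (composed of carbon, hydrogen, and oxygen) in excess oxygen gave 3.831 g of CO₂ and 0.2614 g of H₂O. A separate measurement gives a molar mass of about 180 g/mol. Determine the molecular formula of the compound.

mol C = 3.831 g CO₂ ÷ 44.009 g/mol = 0.087050 mol
mol H = 2 × 0.2614 g H₂O ÷ 18.015 g/mol = 0.029020 mol
mass O = 1.307 − (1.0456 + 0.029252) = 0.23219 g → mol O = 0.23219 ÷ 15.999 = 0.014513 mol
Divide by the smallest (0.014513 mol): C 5.998, H 2.000, O 1.000
Empirical formula: C6H2O
Empirical-formula mass = 90.08 g/mol; 180 ÷ 90.08 ≈ 2, so the molecular formula is C12H4O2.

C12H4O2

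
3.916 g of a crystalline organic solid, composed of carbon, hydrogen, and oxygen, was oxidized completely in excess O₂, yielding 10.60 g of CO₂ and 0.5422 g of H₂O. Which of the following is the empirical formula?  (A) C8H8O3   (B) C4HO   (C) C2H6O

(B) C4HO

mol C = 10.60 g CO₂ ÷ 44.009 g/mol = 0.24086 mol
mol H = 2 × 0.5422 g H₂O ÷ 18.015 g/mol = 0.060194 mol
mass O = 3.916 − (2.8930 + 0.060676) = 0.96236 g → mol O = 0.96236 ÷ 15.999 = 0.060151 mol
Divide by the smallest (0.060151 mol): C 4.004, H 1.001, O 1.000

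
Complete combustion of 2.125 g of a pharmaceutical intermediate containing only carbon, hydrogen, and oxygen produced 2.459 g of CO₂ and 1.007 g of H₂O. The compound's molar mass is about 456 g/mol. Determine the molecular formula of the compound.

C12H24O18

mol C = 2.459 g CO₂ ÷ 44.009 g/mol = 0.055875 mol
mol H = 2 × 1.007 g H₂O ÷ 18.015 g/mol = 0.11180 mol
mass O = 2.125 − (0.67111 + 0.11269) = 1.3412 g → mol O = 1.3412 ÷ 15.999 = 0.083830 mol
Divide by the smallest (0.055875 mol): C 1.000, H 2.001, O 1.500
Multiplying each by 2 gives whole numbers: C 2.00, H 4.00, O 3.00
Empirical formula: C2H4O3
Empirical-formula mass = 76.05 g/mol; 456 ÷ 76.05 ≈ 6, so the molecular formula is C12H24O18.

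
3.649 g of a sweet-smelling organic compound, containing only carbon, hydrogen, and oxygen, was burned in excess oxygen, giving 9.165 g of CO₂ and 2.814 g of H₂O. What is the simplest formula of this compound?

C4H6O

mol C = 9.165 g CO₂ ÷ 44.009 g/mol = 0.20825 mol
mol H = 2 × 2.814 g H₂O ÷ 18.015 g/mol = 0.31241 mol
mass O = 3.649 − (2.5013 + 0.31491) = 0.83277 g → mol O = 0.83277 ÷ 15.999 = 0.052051 mol
Divide by the smallest (0.052051 mol): C 4.001, H 6.002, O 1.000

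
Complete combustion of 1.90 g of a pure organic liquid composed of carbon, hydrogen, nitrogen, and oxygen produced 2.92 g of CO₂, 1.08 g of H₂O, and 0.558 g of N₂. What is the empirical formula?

C5H9N3O2

mol C = 2.92 g CO₂ ÷ 44.009 g/mol = 0.06635 mol
mol H = 2 × 1.08 g H₂O ÷ 18.015 g/mol = 0.1199 mol
mol N = 2 × 0.558 g N₂ ÷ 28.014 g/mol = 0.03984 mol
mass O = 1.90 − (0.7969 + 0.1209 + 0.5580) = 0.4242 g → mol O = 0.4242 ÷ 15.999 = 0.02651 mol
Divide by the smallest (0.02651 mol): C 2.502, H 4.522, N 1.502, O 1.000
Multiplying each by 2 gives whole numbers: C 5.00, H 9.04, N 3.00, O 2.00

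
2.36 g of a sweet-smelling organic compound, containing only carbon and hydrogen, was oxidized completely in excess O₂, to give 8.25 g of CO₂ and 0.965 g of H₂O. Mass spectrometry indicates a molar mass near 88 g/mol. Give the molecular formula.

mol C = 8.25 g CO₂ ÷ 44.009 g/mol = 0.1875 mol
mol H = 2 × 0.965 g H₂O ÷ 18.015 g/mol = 0.1071 mol
Divide by the smallest (0.1071 mol): C 1.750, H 1.000
Multiplying each by 4 gives whole numbers: C 7.00, H 4.00
Empirical formula: C7H4
Empirical-formula mass = 88.11 g/mol; 88 ÷ 88.11 ≈ 1, so the molecular formula is C7H4.

C7H4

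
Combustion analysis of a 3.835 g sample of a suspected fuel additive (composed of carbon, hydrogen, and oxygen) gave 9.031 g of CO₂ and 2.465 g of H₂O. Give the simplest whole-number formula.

mol C = 9.031 g CO₂ ÷ 44.009 g/mol = 0.20521 mol
mol H = 2 × 2.465 g H₂O ÷ 18.015 g/mol = 0.27366 mol
mass O = 3.835 − (2.4648 + 0.27585) = 1.0944 g → mol O = 1.0944 ÷ 15.999 = 0.068404 mol
Divide by the smallest (0.068404 mol): C 3.000, H 4.001, O 1.000

C3H4O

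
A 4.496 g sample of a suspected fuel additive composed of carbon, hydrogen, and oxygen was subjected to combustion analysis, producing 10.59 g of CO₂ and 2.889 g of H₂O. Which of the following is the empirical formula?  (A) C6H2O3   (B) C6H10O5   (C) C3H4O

mol C = 10.59 g CO₂ ÷ 44.009 g/mol = 0.24063 mol
mol H = 2 × 2.889 g H₂O ÷ 18.015 g/mol = 0.32073 mol
mass O = 4.496 − (2.8902 + 0.32330) = 1.2825 g → mol O = 1.2825 ÷ 15.999 = 0.080159 mol
Divide by the smallest (0.080159 mol): C 3.002, H 4.001, O 1.000

(C) C3H4O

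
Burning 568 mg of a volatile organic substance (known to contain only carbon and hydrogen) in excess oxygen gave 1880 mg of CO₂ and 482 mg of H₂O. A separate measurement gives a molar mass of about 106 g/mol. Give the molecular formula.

mol C = 1.88 g CO₂ ÷ 44.009 g/mol = 0.04272 mol
mol H = 2 × 0.482 g H₂O ÷ 18.015 g/mol = 0.05351 mol
Divide by the smallest (0.04272 mol): C 1.000, H 1.253
Multiplying each by 4 gives whole numbers: C 4.00, H 5.01
Empirical formula: C4H5
Empirical-formula mass = 53.08 g/mol; 106 ÷ 53.08 ≈ 2, so the molecular formula is C8H10.

C8H10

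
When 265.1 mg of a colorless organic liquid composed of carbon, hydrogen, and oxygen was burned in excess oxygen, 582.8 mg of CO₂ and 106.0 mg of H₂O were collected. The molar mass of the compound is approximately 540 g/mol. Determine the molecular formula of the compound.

C27H24O12

mol C = 0.5828 g CO₂ ÷ 44.009 g/mol = 0.013243 mol
mol H = 2 × 0.1060 g H₂O ÷ 18.015 g/mol = 0.011768 mol
mass O = 0.2651 − (0.15906 + 0.011862) = 0.094179 g → mol O = 0.094179 ÷ 15.999 = 0.0058866 mol
Divide by the smallest (0.0058866 mol): C 2.250, H 1.999, O 1.000
Multiplying each by 4 gives whole numbers: C 9.00, H 8.00, O 4.00
Empirical formula: C9H8O4
Empirical-formula mass = 180.16 g/mol; 540 ÷ 180.16 ≈ 3, so the molecular formula is C27H24O12.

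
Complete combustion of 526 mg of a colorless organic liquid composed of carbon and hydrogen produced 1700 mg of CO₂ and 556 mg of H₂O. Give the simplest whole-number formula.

C5H8

mol C = 1.70 g CO₂ ÷ 44.009 g/mol = 0.03863 mol
mol H = 2 × 0.556 g H₂O ÷ 18.015 g/mol = 0.06173 mol
Divide by the smallest (0.03863 mol): C 1.000, H 1.598
Multiplying each by 5 gives whole numbers: C 5.00, H 7.99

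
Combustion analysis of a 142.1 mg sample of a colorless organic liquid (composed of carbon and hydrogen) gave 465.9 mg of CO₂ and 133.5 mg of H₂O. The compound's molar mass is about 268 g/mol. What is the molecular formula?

C20H28

mol C = 0.4659 g CO₂ ÷ 44.009 g/mol = 0.010586 mol
mol H = 2 × 0.1335 g H₂O ÷ 18.015 g/mol = 0.014821 mol
Divide by the smallest (0.010586 mol): C 1.000, H 1.400
Multiplying each by 5 gives whole numbers: C 5.00, H 7.00
Empirical formula: C5H7
Empirical-formula mass = 67.11 g/mol; 268 ÷ 67.11 ≈ 4, so the molecular formula is C20H28.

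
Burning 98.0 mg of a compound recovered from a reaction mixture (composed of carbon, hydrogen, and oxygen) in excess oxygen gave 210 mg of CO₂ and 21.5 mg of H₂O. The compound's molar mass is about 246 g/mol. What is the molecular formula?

mol C = 0.210 g CO₂ ÷ 44.009 g/mol = 0.004772 mol
mol H = 2 × 0.0215 g H₂O ÷ 18.015 g/mol = 0.002387 mol
mass O = 0.0980 − (0.05731 + 0.002406) = 0.03828 g → mol O = 0.03828 ÷ 15.999 = 0.002393 mol
Divide by the smallest (0.002387 mol): C 1.999, H 1.000, O 1.002
Empirical formula: C2HO
Empirical-formula mass = 41.03 g/mol; 246 ÷ 41.03 ≈ 6, so the molecular formula is C12H6O6.

C12H6O6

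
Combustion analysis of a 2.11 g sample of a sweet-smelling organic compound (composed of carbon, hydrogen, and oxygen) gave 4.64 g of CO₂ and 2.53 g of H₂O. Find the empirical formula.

C3H8O

mol C = 4.64 g CO₂ ÷ 44.009 g/mol = 0.1054 mol
mol H = 2 × 2.53 g H₂O ÷ 18.015 g/mol = 0.2809 mol
mass O = 2.11 − (1.266 + 0.2831) = 0.5605 g → mol O = 0.5605 ÷ 15.999 = 0.03503 mol
Divide by the smallest (0.03503 mol): C 3.009, H 8.017, O 1.000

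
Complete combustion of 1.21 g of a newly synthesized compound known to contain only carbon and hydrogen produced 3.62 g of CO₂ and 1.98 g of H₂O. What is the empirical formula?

C3H8

mol C = 3.62 g CO₂ ÷ 44.009 g/mol = 0.08226 mol
mol H = 2 × 1.98 g H₂O ÷ 18.015 g/mol = 0.2198 mol
Divide by the smallest (0.08226 mol): C 1.000, H 2.672
Multiplying each by 3 gives whole numbers: C 3.00, H 8.02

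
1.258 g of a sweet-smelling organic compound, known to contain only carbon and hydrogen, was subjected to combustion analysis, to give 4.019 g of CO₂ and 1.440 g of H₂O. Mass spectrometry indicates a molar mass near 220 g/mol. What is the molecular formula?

C16H28

mol C = 4.019 g CO₂ ÷ 44.009 g/mol = 0.091322 mol
mol H = 2 × 1.440 g H₂O ÷ 18.015 g/mol = 0.15987 mol
Divide by the smallest (0.091322 mol): C 1.000, H 1.751
Multiplying each by 4 gives whole numbers: C 4.00, H 7.00
Empirical formula: C4H7
Empirical-formula mass = 55.10 g/mol; 220 ÷ 55.10 ≈ 4, so the molecular formula is C16H28.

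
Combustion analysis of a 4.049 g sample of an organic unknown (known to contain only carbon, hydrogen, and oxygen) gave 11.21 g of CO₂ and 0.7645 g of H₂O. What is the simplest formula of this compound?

mol C = 11.21 g CO₂ ÷ 44.009 g/mol = 0.25472 mol
mol H = 2 × 0.7645 g H₂O ÷ 18.015 g/mol = 0.084874 mol
mass O = 4.049 − (3.0594 + 0.085553) = 0.90400 g → mol O = 0.90400 ÷ 15.999 = 0.056503 mol
Divide by the smallest (0.056503 mol): C 4.508, H 1.502, O 1.000
Multiplying each by 2 gives whole numbers: C 9.02, H 3.00, O 2.00

C9H3O2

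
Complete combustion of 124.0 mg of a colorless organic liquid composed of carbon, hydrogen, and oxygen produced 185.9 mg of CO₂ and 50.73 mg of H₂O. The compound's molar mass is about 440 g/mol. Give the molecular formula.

mol C = 0.1859 g CO₂ ÷ 44.009 g/mol = 0.0042241 mol
mol H = 2 × 0.05073 g H₂O ÷ 18.015 g/mol = 0.0056320 mol
mass O = 0.1240 − (0.050736 + 0.0056770) = 0.067587 g → mol O = 0.067587 ÷ 15.999 = 0.0042244 mol
Divide by the smallest (0.0042241 mol): C 1.000, H 1.333, O 1.000
Multiplying each by 3 gives whole numbers: C 3.00, H 4.00, O 3.00
Empirical formula: C3H4O3
Empirical-formula mass = 88.06 g/mol; 440 ÷ 88.06 ≈ 5, so the molecular formula is C15H20O15.

C15H20O15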